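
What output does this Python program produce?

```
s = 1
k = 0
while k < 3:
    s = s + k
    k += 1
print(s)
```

k=0: s = 1+0 = 1
k=1: s = 1+1 = 2
k=2: s = 2+2 = 4

4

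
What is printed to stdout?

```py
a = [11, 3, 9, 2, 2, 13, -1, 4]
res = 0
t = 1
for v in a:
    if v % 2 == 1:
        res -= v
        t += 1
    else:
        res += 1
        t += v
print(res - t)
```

-46

v=11: odd, res = 0-11 = -11; t=2
v=3: odd, res = (-11)-3 = -14; t=3
v=9: odd, res = (-14)-9 = -23; t=4
v=2: not odd, res = (-23)+1 = -22; t=6
v=2: not odd, res = (-22)+1 = -21; t=8
v=13: odd, res = (-21)-13 = -34; t=9
v=-1: odd, res = (-34)-(-1) = -33; t=10
v=4: not odd, res = (-33)+1 = -32; t=14
res-t = (-32)-14 = -46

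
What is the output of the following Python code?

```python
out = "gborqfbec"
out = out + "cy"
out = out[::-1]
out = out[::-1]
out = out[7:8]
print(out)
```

+ 'cy' → 'gborqfbeccy'
reverse → 'yccebfqrobg'
reverse → 'gborqfbeccy'
slice [7:8] → 'e'

e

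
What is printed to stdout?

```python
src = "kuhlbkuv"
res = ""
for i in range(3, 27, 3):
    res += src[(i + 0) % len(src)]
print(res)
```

i=3: add src[3]='l' → 'l'
i=6: add src[6]='u' → 'lu'
i=9: add src[1]='u' → 'luu'
i=12: add src[4]='b' → 'luub'
i=15: add src[7]='v' → 'luubv'
i=18: add src[2]='h' → 'luubvh'
i=21: add src[5]='k' → 'luubvhk'
i=24: add src[0]='k' → 'luubvhkk'

luubvhkk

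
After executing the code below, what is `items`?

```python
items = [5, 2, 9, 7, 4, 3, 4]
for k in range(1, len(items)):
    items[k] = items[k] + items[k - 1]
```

[5, 7, 16, 23, 27, 30, 34]

k=1: items[1] = 2+5 = 7 → [5, 7, 9, 7, 4, 3, 4]
k=2: items[2] = 9+7 = 16 → [5, 7, 16, 7, 4, 3, 4]
k=3: items[3] = 7+16 = 23 → [5, 7, 16, 23, 4, 3, 4]
k=4: items[4] = 4+23 = 27 → [5, 7, 16, 23, 27, 3, 4]
k=5: items[5] = 3+27 = 30 → [5, 7, 16, 23, 27, 30, 4]
k=6: items[6] = 4+30 = 34 → [5, 7, 16, 23, 27, 30, 34]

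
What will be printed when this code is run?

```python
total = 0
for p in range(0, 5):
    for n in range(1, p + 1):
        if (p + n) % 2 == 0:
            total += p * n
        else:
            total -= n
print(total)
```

34

p=1,n=1: even sum, total = 0+1 = 1
p=2,n=1: odd sum, total = 1-1 = 0
p=2,n=2: even sum, total = 0+4 = 4
p=3,n=1: even sum, total = 4+3 = 7
p=3,n=2: odd sum, total = 7-2 = 5
p=3,n=3: even sum, total = 5+9 = 14
p=4,n=1: odd sum, total = 14-1 = 13
p=4,n=2: even sum, total = 13+8 = 21
p=4,n=3: odd sum, total = 21-3 = 18
p=4,n=4: even sum, total = 18+16 = 34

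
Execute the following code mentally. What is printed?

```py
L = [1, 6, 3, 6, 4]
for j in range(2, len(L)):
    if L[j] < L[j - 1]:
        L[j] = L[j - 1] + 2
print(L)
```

[1, 6, 8, 10, 12]

j=2: 3<6, L[2] = 6+2 = 8 → [1, 6, 8, 6, 4]
j=3: 6<8, L[3] = 8+2 = 10 → [1, 6, 8, 10, 4]
j=4: 4<10, L[4] = 10+2 = 12 → [1, 6, 8, 10, 12]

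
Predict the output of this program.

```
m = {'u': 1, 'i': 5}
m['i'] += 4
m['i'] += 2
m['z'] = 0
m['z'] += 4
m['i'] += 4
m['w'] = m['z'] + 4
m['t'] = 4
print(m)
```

m['i'] = 5+4 = 9 → {'u': 1, 'i': 9}
m['i'] = 9+2 = 11 → {'u': 1, 'i': 11}
m['z'] = 0 → {'u': 1, 'i': 11, 'z': 0}
m['z'] = 0+4 = 4 → {'u': 1, 'i': 11, 'z': 4}
m['i'] = 11+4 = 15 → {'u': 1, 'i': 15, 'z': 4}
m['w'] = m['z']+4 = 8 → {'u': 1, 'i': 15, 'z': 4, 'w': 8}
m['t'] = 4 → {'u': 1, 'i': 15, 'z': 4, 'w': 8, 't': 4}

{'u': 1, 'i': 15, 'z': 4, 'w': 8, 't': 4}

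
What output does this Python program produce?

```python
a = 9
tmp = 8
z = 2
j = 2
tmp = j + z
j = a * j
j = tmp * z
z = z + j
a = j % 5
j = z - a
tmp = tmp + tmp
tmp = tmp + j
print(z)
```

tmp = 2+2 = 4
j = 9*2 = 18
j = 4*2 = 8
z = 2+8 = 10
a = 8%5 = 3
j = 10-3 = 7
tmp = 4+4 = 8
tmp = 8+7 = 15

10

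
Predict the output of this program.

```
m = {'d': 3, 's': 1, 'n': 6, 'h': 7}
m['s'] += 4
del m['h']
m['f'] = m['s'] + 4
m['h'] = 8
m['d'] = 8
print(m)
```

{'d': 8, 's': 5, 'n': 6, 'f': 9, 'h': 8}

m['s'] = 1+4 = 5 → {'d': 3, 's': 5, 'n': 6, 'h': 7}
del 'h' → {'d': 3, 's': 5, 'n': 6}
m['f'] = m['s']+4 = 9 → {'d': 3, 's': 5, 'n': 6, 'f': 9}
m['h'] = 8 → {'d': 3, 's': 5, 'n': 6, 'f': 9, 'h': 8}
m['d'] = 8 → {'d': 8, 's': 5, 'n': 6, 'f': 9, 'h': 8}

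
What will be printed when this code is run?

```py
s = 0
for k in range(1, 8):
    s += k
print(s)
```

28

k=1: s = 0+1 = 1
k=2: s = 1+2 = 3
k=3: s = 3+3 = 6
k=4: s = 6+4 = 10
k=5: s = 10+5 = 15
k=6: s = 15+6 = 21
k=7: s = 21+7 = 28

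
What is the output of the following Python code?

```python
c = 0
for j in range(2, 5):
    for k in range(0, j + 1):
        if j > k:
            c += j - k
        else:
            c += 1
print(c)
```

j=2,k=0: 2>0, c = 0+2 = 2
j=2,k=1: 2>1, c = 2+1 = 3
j=2,k=2: not 2>2, c = 3+1 = 4
j=3,k=0: 3>0, c = 4+3 = 7
j=3,k=1: 3>1, c = 7+2 = 9
j=3,k=2: 3>2, c = 9+1 = 10
j=3,k=3: not 3>3, c = 10+1 = 11
j=4,k=0: 4>0, c = 11+4 = 15
j=4,k=1: 4>1, c = 15+3 = 18
j=4,k=2: 4>2, c = 18+2 = 20
j=4,k=3: 4>3, c = 20+1 = 21
j=4,k=4: not 4>4, c = 21+1 = 22

22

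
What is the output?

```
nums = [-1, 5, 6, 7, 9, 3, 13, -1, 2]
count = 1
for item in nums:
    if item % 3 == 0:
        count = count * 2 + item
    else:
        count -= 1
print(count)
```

item=-1: not %3==0, count = 1-1 = 0
item=5: not %3==0, count = 0-1 = -1
item=6: %3==0, count = (-1)*2+6 = 4
item=7: not %3==0, count = 4-1 = 3
item=9: %3==0, count = 3*2+9 = 15
item=3: %3==0, count = 15*2+3 = 33
item=13: not %3==0, count = 33-1 = 32
item=-1: not %3==0, count = 32-1 = 31
item=2: not %3==0, count = 31-1 = 30

30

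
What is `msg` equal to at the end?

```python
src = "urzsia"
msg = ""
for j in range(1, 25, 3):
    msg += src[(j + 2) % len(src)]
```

j=1: add src[3]='s' → 's'
j=4: add src[0]='u' → 'su'
j=7: add src[3]='s' → 'sus'
j=10: add src[0]='u' → 'susu'
j=13: add src[3]='s' → 'susus'
j=16: add src[0]='u' → 'sususu'
j=19: add src[3]='s' → 'sususus'
j=22: add src[0]='u' → 'susususu'

'susususu'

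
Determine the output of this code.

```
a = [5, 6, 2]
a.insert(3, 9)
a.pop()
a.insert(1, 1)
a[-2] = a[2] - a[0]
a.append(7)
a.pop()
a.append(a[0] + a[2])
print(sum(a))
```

15

insert 9 at 3 → [5, 6, 2, 9]
pop() removes 9 → [5, 6, 2]
insert 1 at 1 → [5, 1, 6, 2]
a[-2] = a[2]-a[0] = 6-5 = 1 → [5, 1, 1, 2]
append 7 → [5, 1, 1, 2, 7]
pop() removes 7 → [5, 1, 1, 2]
append a[0]+a[2] = 5+1 = 6 → [5, 1, 1, 2, 6]
sum = 15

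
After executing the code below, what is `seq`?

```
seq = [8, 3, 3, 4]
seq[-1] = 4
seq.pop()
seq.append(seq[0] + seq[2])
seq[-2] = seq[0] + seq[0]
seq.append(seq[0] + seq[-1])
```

seq[-1] = 4 → [8, 3, 3, 4]
pop() removes 4 → [8, 3, 3]
append seq[0]+seq[2] = 8+3 = 11 → [8, 3, 3, 11]
seq[-2] = seq[0]+seq[0] = 8+8 = 16 → [8, 3, 16, 11]
append seq[0]+seq[-1] = 8+11 = 19 → [8, 3, 16, 11, 19]

[8, 3, 16, 11, 19]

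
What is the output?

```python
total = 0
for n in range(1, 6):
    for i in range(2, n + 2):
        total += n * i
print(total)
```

195

n=1,i=2: total = 0+2 = 2
n=2,i=2: total = 2+4 = 6
n=2,i=3: total = 6+6 = 12
n=3,i=2: total = 12+6 = 18
n=3,i=3: total = 18+9 = 27
n=3,i=4: total = 27+12 = 39
n=4,i=2: total = 39+8 = 47
n=4,i=3: total = 47+12 = 59
n=4,i=4: total = 59+16 = 75
n=4,i=5: total = 75+20 = 95
n=5,i=2: total = 95+10 = 105
n=5,i=3: total = 105+15 = 120
n=5,i=4: total = 120+20 = 140
n=5,i=5: total = 140+25 = 165
n=5,i=6: total = 165+30 = 195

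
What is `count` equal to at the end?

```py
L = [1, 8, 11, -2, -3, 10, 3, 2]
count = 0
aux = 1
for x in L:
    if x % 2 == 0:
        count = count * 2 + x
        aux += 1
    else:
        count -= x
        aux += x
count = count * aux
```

x=1: not even, count = 0-1 = -1; aux=2
x=8: even, count = (-1)*2+8 = 6; aux=3
x=11: not even, count = 6-11 = -5; aux=14
x=-2: even, count = (-5)*2+(-2) = -12; aux=15
x=-3: not even, count = (-12)-(-3) = -9; aux=12
x=10: even, count = (-9)*2+10 = -8; aux=13
x=3: not even, count = (-8)-3 = -11; aux=16
x=2: even, count = (-11)*2+2 = -20; aux=17
count*aux = (-20)*17 = -340

-340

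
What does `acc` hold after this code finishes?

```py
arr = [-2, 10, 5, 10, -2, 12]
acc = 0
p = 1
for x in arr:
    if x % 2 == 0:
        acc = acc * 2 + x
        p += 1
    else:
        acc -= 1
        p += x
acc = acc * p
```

x=-2: even, acc = 0*2+(-2) = -2; p=2
x=10: even, acc = (-2)*2+10 = 6; p=3
x=5: not even, acc = 6-1 = 5; p=8
x=10: even, acc = 5*2+10 = 20; p=9
x=-2: even, acc = 20*2+(-2) = 38; p=10
x=12: even, acc = 38*2+12 = 88; p=11
acc*p = 88*11 = 968

968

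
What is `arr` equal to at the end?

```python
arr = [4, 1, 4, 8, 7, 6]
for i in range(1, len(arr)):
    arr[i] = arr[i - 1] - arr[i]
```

[4, 3, -1, -9, -16, -22]

i=1: arr[1] = 4-1 = 3 → [4, 3, 4, 8, 7, 6]
i=2: arr[2] = 3-4 = -1 → [4, 3, -1, 8, 7, 6]
i=3: arr[3] = (-1)-8 = -9 → [4, 3, -1, -9, 7, 6]
i=4: arr[4] = (-9)-7 = -16 → [4, 3, -1, -9, -16, 6]
i=5: arr[5] = (-16)-6 = -22 → [4, 3, -1, -9, -16, -22]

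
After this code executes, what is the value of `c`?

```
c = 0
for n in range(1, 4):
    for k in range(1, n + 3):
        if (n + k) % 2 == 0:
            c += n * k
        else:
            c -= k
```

n=1,k=1: even sum, c = 0+1 = 1
n=1,k=2: odd sum, c = 1-2 = -1
n=1,k=3: even sum, c = (-1)+3 = 2
n=2,k=1: odd sum, c = 2-1 = 1
n=2,k=2: even sum, c = 1+4 = 5
n=2,k=3: odd sum, c = 5-3 = 2
n=2,k=4: even sum, c = 2+8 = 10
n=3,k=1: even sum, c = 10+3 = 13
n=3,k=2: odd sum, c = 13-2 = 11
n=3,k=3: even sum, c = 11+9 = 20
n=3,k=4: odd sum, c = 20-4 = 16
n=3,k=5: even sum, c = 16+15 = 31

31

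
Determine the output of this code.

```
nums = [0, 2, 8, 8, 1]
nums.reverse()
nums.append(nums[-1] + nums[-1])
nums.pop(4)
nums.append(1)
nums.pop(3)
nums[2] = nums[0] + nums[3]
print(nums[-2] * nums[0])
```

reverse → [1, 8, 8, 2, 0]
append nums[-1]+nums[-1] = 0+0 = 0 → [1, 8, 8, 2, 0, 0]
pop(4) removes 0 → [1, 8, 8, 2, 0]
append 1 → [1, 8, 8, 2, 0, 1]
pop(3) removes 2 → [1, 8, 8, 0, 1]
nums[2] = nums[0]+nums[3] = 1+0 = 1 → [1, 8, 1, 0, 1]
nums[-2]*nums[0] = 0*1 = 0

0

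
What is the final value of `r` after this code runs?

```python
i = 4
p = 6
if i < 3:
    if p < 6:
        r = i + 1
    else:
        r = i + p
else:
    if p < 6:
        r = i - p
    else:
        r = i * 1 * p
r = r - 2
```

i=4, p=6
i < 3 is False; p < 6 is False
→ r = i * 1 * p = 24
r = 24-2 = 22

22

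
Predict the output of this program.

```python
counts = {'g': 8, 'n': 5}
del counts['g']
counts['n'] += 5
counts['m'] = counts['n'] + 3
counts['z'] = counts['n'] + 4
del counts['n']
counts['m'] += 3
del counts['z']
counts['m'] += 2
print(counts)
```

{'m': 18}

del 'g' → {'n': 5}
counts['n'] = 5+5 = 10 → {'n': 10}
counts['m'] = counts['n']+3 = 13 → {'n': 10, 'm': 13}
counts['z'] = counts['n']+4 = 14 → {'n': 10, 'm': 13, 'z': 14}
del 'n' → {'m': 13, 'z': 14}
counts['m'] = 13+3 = 16 → {'m': 16, 'z': 14}
del 'z' → {'m': 16}
counts['m'] = 16+2 = 18 → {'m': 18}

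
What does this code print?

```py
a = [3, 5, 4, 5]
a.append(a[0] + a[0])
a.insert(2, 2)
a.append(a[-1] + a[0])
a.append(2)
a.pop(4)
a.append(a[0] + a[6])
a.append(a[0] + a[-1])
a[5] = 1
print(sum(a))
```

36

append a[0]+a[0] = 3+3 = 6 → [3, 5, 4, 5, 6]
insert 2 at 2 → [3, 5, 2, 4, 5, 6]
append a[-1]+a[0] = 6+3 = 9 → [3, 5, 2, 4, 5, 6, 9]
append 2 → [3, 5, 2, 4, 5, 6, 9, 2]
pop(4) removes 5 → [3, 5, 2, 4, 6, 9, 2]
append a[0]+a[6] = 3+2 = 5 → [3, 5, 2, 4, 6, 9, 2, 5]
append a[0]+a[-1] = 3+5 = 8 → [3, 5, 2, 4, 6, 9, 2, 5, 8]
a[5] = 1 → [3, 5, 2, 4, 6, 1, 2, 5, 8]
sum = 36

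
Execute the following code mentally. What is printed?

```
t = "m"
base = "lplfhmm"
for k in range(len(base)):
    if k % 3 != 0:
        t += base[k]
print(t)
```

mplhm

k=0: skip
k=1: add 'p' → 'mp'
k=2: add 'l' → 'mpl'
k=3: skip
k=4: add 'h' → 'mplh'
k=5: add 'm' → 'mplhm'
k=6: skip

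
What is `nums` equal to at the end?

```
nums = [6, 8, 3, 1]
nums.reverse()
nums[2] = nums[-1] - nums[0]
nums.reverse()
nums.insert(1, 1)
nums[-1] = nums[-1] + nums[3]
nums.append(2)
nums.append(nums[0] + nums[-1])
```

[6, 1, 5, 3, 4, 2, 8]

reverse → [1, 3, 8, 6]
nums[2] = nums[-1]-nums[0] = 6-1 = 5 → [1, 3, 5, 6]
reverse → [6, 5, 3, 1]
insert 1 at 1 → [6, 1, 5, 3, 1]
nums[-1] = nums[-1]+nums[3] = 1+3 = 4 → [6, 1, 5, 3, 4]
append 2 → [6, 1, 5, 3, 4, 2]
append nums[0]+nums[-1] = 6+2 = 8 → [6, 1, 5, 3, 4, 2, 8]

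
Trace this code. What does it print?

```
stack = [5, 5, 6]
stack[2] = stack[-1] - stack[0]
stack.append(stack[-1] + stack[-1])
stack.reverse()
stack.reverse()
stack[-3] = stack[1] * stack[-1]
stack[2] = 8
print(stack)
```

[5, 10, 8, 2]

stack[2] = stack[-1]-stack[0] = 6-5 = 1 → [5, 5, 1]
append stack[-1]+stack[-1] = 1+1 = 2 → [5, 5, 1, 2]
reverse → [2, 1, 5, 5]
reverse → [5, 5, 1, 2]
stack[-3] = stack[1]*stack[-1] = 5*2 = 10 → [5, 10, 1, 2]
stack[2] = 8 → [5, 10, 8, 2]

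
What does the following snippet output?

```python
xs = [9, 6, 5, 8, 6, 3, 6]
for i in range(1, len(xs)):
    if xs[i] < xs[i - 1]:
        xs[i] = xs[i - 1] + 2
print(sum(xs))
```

105

i=1: 6<9, xs[1] = 9+2 = 11 → [9, 11, 5, 8, 6, 3, 6]
i=2: 5<11, xs[2] = 11+2 = 13 → [9, 11, 13, 8, 6, 3, 6]
i=3: 8<13, xs[3] = 13+2 = 15 → [9, 11, 13, 15, 6, 3, 6]
i=4: 6<15, xs[4] = 15+2 = 17 → [9, 11, 13, 15, 17, 3, 6]
i=5: 3<17, xs[5] = 17+2 = 19 → [9, 11, 13, 15, 17, 19, 6]
i=6: 6<19, xs[6] = 19+2 = 21 → [9, 11, 13, 15, 17, 19, 21]
sum = 105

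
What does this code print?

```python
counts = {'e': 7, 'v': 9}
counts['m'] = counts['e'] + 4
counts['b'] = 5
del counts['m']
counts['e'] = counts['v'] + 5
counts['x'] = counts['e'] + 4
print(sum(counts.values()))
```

46

counts['m'] = counts['e']+4 = 11 → {'e': 7, 'v': 9, 'm': 11}
counts['b'] = 5 → {'e': 7, 'v': 9, 'm': 11, 'b': 5}
del 'm' → {'e': 7, 'v': 9, 'b': 5}
counts['e'] = counts['v']+5 = 14 → {'e': 14, 'v': 9, 'b': 5}
counts['x'] = counts['e']+4 = 18 → {'e': 14, 'v': 9, 'b': 5, 'x': 18}
sum of values = 46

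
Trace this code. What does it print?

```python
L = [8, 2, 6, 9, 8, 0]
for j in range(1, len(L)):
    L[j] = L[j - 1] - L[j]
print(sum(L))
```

j=1: L[1] = 8-2 = 6 → [8, 6, 6, 9, 8, 0]
j=2: L[2] = 6-6 = 0 → [8, 6, 0, 9, 8, 0]
j=3: L[3] = 0-9 = -9 → [8, 6, 0, -9, 8, 0]
j=4: L[4] = (-9)-8 = -17 → [8, 6, 0, -9, -17, 0]
j=5: L[5] = (-17)-0 = -17 → [8, 6, 0, -9, -17, -17]
sum = -29

-29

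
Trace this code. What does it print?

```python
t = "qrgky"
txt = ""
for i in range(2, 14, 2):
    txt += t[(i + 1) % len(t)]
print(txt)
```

i=2: add t[3]='k' → 'k'
i=4: add t[0]='q' → 'kq'
i=6: add t[2]='g' → 'kqg'
i=8: add t[4]='y' → 'kqgy'
i=10: add t[1]='r' → 'kqgyr'
i=12: add t[3]='k' → 'kqgyrk'

kqgyrk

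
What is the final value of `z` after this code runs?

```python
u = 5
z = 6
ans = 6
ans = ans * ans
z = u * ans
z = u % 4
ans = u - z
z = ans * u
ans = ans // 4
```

20

ans = 6*6 = 36
z = 5*36 = 180
z = 5%4 = 1
ans = 5-1 = 4
z = 4*5 = 20
ans = 4//4 = 1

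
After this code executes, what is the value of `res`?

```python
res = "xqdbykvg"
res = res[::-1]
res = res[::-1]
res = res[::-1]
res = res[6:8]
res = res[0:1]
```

reverse → 'gvkybdqx'
reverse → 'xqdbykvg'
reverse → 'gvkybdqx'
slice [6:8] → 'qx'
slice [0:1] → 'q'

'q'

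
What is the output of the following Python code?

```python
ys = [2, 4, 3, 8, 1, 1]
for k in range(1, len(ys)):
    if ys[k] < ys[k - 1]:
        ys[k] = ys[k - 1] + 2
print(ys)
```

k=1: 4>=2, unchanged → [2, 4, 3, 8, 1, 1]
k=2: 3<4, ys[2] = 4+2 = 6 → [2, 4, 6, 8, 1, 1]
k=3: 8>=6, unchanged → [2, 4, 6, 8, 1, 1]
k=4: 1<8, ys[4] = 8+2 = 10 → [2, 4, 6, 8, 10, 1]
k=5: 1<10, ys[5] = 10+2 = 12 → [2, 4, 6, 8, 10, 12]

[2, 4, 6, 8, 10, 12]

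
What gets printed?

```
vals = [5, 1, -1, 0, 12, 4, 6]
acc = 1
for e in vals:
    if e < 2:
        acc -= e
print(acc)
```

1

e=5: not <2
e=1: <2, acc = 1-1 = 0
e=-1: <2, acc = 0-(-1) = 1
e=0: <2, acc = 1-0 = 1
e=12: not <2
e=4: not <2
e=6: not <2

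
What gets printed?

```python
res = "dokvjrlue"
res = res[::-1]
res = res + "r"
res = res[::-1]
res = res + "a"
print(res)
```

reverse → 'eulrjvkod'
+ 'r' → 'eulrjvkodr'
reverse → 'rdokvjrlue'
+ 'a' → 'rdokvjrluea'

rdokvjrluea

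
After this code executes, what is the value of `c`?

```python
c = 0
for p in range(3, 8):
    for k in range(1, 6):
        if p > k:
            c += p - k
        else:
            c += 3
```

72

p=3,k=1: 3>1, c = 0+2 = 2
p=3,k=2: 3>2, c = 2+1 = 3
p=3,k=3: not 3>3, c = 3+3 = 6
p=3,k=4: not 3>4, c = 6+3 = 9
p=3,k=5: not 3>5, c = 9+3 = 12
p=4,k=1: 4>1, c = 12+3 = 15
p=4,k=2: 4>2, c = 15+2 = 17
p=4,k=3: 4>3, c = 17+1 = 18
p=4,k=4: not 4>4, c = 18+3 = 21
p=4,k=5: not 4>5, c = 21+3 = 24
p=5,k=1: 5>1, c = 24+4 = 28
p=5,k=2: 5>2, c = 28+3 = 31
p=5,k=3: 5>3, c = 31+2 = 33
p=5,k=4: 5>4, c = 33+1 = 34
p=5,k=5: not 5>5, c = 34+3 = 37
p=6,k=1: 6>1, c = 37+5 = 42
p=6,k=2: 6>2, c = 42+4 = 46
p=6,k=3: 6>3, c = 46+3 = 49
p=6,k=4: 6>4, c = 49+2 = 51
p=6,k=5: 6>5, c = 51+1 = 52
p=7,k=1: 7>1, c = 52+6 = 58
p=7,k=2: 7>2, c = 58+5 = 63
p=7,k=3: 7>3, c = 63+4 = 67
p=7,k=4: 7>4, c = 67+3 = 70
p=7,k=5: 7>5, c = 70+2 = 72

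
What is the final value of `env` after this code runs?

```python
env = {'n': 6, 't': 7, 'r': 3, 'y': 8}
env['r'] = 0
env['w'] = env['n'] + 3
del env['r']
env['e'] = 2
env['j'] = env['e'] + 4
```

env['r'] = 0 → {'n': 6, 't': 7, 'r': 0, 'y': 8}
env['w'] = env['n']+3 = 9 → {'n': 6, 't': 7, 'r': 0, 'y': 8, 'w': 9}
del 'r' → {'n': 6, 't': 7, 'y': 8, 'w': 9}
env['e'] = 2 → {'n': 6, 't': 7, 'y': 8, 'w': 9, 'e': 2}
env['j'] = env['e']+4 = 6 → {'n': 6, 't': 7, 'y': 8, 'w': 9, 'e': 2, 'j': 6}

{'n': 6, 't': 7, 'y': 8, 'w': 9, 'e': 2, 'j': 6}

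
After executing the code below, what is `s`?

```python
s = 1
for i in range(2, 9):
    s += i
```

i=2: s = 1+2 = 3
i=3: s = 3+3 = 6
i=4: s = 6+4 = 10
i=5: s = 10+5 = 15
i=6: s = 15+6 = 21
i=7: s = 21+7 = 28
i=8: s = 28+8 = 36

36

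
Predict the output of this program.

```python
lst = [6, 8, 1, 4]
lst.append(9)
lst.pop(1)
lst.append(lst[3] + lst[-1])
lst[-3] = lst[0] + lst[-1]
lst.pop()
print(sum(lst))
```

40

append 9 → [6, 8, 1, 4, 9]
pop(1) removes 8 → [6, 1, 4, 9]
append lst[3]+lst[-1] = 9+9 = 18 → [6, 1, 4, 9, 18]
lst[-3] = lst[0]+lst[-1] = 6+18 = 24 → [6, 1, 24, 9, 18]
pop() removes 18 → [6, 1, 24, 9]
sum = 40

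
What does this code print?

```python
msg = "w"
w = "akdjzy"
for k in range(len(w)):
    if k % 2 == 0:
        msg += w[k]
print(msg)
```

wadz

k=0: add 'a' → 'wa'
k=1: skip
k=2: add 'd' → 'wad'
k=3: skip
k=4: add 'z' → 'wadz'
k=5: skip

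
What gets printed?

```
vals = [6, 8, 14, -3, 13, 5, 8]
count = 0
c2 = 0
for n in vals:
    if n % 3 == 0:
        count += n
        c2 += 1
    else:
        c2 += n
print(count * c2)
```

n=6: %3==0, count = 0+6 = 6; c2=1
n=8: not %3==0; c2=9
n=14: not %3==0; c2=23
n=-3: %3==0, count = 6+(-3) = 3; c2=24
n=13: not %3==0; c2=37
n=5: not %3==0; c2=42
n=8: not %3==0; c2=50
count*c2 = 3*50 = 150

150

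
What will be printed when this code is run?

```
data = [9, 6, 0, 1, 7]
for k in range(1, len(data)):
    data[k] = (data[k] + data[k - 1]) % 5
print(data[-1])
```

3

k=1: data[1] = (6+9)%5 = 0 → [9, 0, 0, 1, 7]
k=2: data[2] = (0+0)%5 = 0 → [9, 0, 0, 1, 7]
k=3: data[3] = (1+0)%5 = 1 → [9, 0, 0, 1, 7]
k=4: data[4] = (7+1)%5 = 3 → [9, 0, 0, 1, 3]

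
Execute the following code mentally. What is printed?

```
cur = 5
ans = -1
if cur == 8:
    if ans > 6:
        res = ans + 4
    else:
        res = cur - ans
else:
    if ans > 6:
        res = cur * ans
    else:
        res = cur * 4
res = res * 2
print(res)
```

40

cur=5, ans=-1
cur == 8 is False; ans > 6 is False
→ res = cur * 4 = 20
res = 20*2 = 40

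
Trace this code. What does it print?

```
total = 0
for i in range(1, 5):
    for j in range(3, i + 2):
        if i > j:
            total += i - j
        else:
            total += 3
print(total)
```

i=2,j=3: not 2>3, total = 0+3 = 3
i=3,j=3: not 3>3, total = 3+3 = 6
i=3,j=4: not 3>4, total = 6+3 = 9
i=4,j=3: 4>3, total = 9+1 = 10
i=4,j=4: not 4>4, total = 10+3 = 13
i=4,j=5: not 4>5, total = 13+3 = 16

16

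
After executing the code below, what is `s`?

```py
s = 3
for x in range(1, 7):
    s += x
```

x=1: s = 3+1 = 4
x=2: s = 4+2 = 6
x=3: s = 6+3 = 9
x=4: s = 9+4 = 13
x=5: s = 13+5 = 18
x=6: s = 18+6 = 24

24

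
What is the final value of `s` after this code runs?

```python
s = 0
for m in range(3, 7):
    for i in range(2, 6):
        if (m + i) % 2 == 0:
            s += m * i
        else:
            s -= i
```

96

m=3,i=2: odd sum, s = 0-2 = -2
m=3,i=3: even sum, s = (-2)+9 = 7
m=3,i=4: odd sum, s = 7-4 = 3
m=3,i=5: even sum, s = 3+15 = 18
m=4,i=2: even sum, s = 18+8 = 26
m=4,i=3: odd sum, s = 26-3 = 23
m=4,i=4: even sum, s = 23+16 = 39
m=4,i=5: odd sum, s = 39-5 = 34
m=5,i=2: odd sum, s = 34-2 = 32
m=5,i=3: even sum, s = 32+15 = 47
m=5,i=4: odd sum, s = 47-4 = 43
m=5,i=5: even sum, s = 43+25 = 68
m=6,i=2: even sum, s = 68+12 = 80
m=6,i=3: odd sum, s = 80-3 = 77
m=6,i=4: even sum, s = 77+24 = 101
m=6,i=5: odd sum, s = 101-5 = 96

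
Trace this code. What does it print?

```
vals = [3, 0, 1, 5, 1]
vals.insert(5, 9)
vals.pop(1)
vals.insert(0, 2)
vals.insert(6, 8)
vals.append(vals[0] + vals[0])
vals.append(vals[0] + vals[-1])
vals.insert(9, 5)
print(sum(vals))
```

44

insert 9 at 5 → [3, 0, 1, 5, 1, 9]
pop(1) removes 0 → [3, 1, 5, 1, 9]
insert 2 at 0 → [2, 3, 1, 5, 1, 9]
insert 8 at 6 → [2, 3, 1, 5, 1, 9, 8]
append vals[0]+vals[0] = 2+2 = 4 → [2, 3, 1, 5, 1, 9, 8, 4]
append vals[0]+vals[-1] = 2+4 = 6 → [2, 3, 1, 5, 1, 9, 8, 4, 6]
insert 5 at 9 → [2, 3, 1, 5, 1, 9, 8, 4, 6, 5]
sum = 44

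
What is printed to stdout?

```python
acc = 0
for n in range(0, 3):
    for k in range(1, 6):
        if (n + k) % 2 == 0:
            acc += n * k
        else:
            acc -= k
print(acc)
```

-3

n=0,k=1: odd sum, acc = 0-1 = -1
n=0,k=2: even sum, acc = (-1)+0 = -1
n=0,k=3: odd sum, acc = (-1)-3 = -4
n=0,k=4: even sum, acc = (-4)+0 = -4
n=0,k=5: odd sum, acc = (-4)-5 = -9
n=1,k=1: even sum, acc = (-9)+1 = -8
n=1,k=2: odd sum, acc = (-8)-2 = -10
n=1,k=3: even sum, acc = (-10)+3 = -7
n=1,k=4: odd sum, acc = (-7)-4 = -11
n=1,k=5: even sum, acc = (-11)+5 = -6
n=2,k=1: odd sum, acc = (-6)-1 = -7
n=2,k=2: even sum, acc = (-7)+4 = -3
n=2,k=3: odd sum, acc = (-3)-3 = -6
n=2,k=4: even sum, acc = (-6)+8 = 2
n=2,k=5: odd sum, acc = 2-5 = -3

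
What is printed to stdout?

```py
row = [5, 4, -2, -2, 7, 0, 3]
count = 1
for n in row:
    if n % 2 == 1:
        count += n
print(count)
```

16

n=5: odd, count = 1+5 = 6
n=4: not odd
n=-2: not odd
n=-2: not odd
n=7: odd, count = 6+7 = 13
n=0: not odd
n=3: odd, count = 13+3 = 16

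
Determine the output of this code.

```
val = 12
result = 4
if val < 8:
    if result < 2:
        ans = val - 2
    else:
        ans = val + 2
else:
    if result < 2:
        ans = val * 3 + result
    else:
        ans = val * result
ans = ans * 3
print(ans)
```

val=12, result=4
val < 8 is False; result < 2 is False
→ ans = val * result = 48
ans = 48*3 = 144

144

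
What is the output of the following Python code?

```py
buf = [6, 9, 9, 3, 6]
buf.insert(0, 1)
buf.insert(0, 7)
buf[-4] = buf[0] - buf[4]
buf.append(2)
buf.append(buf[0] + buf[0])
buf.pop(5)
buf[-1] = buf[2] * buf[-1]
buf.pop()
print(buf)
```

insert 1 at 0 → [1, 6, 9, 9, 3, 6]
insert 7 at 0 → [7, 1, 6, 9, 9, 3, 6]
buf[-4] = buf[0]-buf[4] = 7-9 = -2 → [7, 1, 6, -2, 9, 3, 6]
append 2 → [7, 1, 6, -2, 9, 3, 6, 2]
append buf[0]+buf[0] = 7+7 = 14 → [7, 1, 6, -2, 9, 3, 6, 2, 14]
pop(5) removes 3 → [7, 1, 6, -2, 9, 6, 2, 14]
buf[-1] = buf[2]*buf[-1] = 6*14 = 84 → [7, 1, 6, -2, 9, 6, 2, 84]
pop() removes 84 → [7, 1, 6, -2, 9, 6, 2]

[7, 1, 6, -2, 9, 6, 2]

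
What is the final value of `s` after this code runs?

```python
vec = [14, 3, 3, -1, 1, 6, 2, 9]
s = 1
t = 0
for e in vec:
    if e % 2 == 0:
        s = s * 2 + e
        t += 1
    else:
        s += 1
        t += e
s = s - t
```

e=14: even, s = 1*2+14 = 16; t=1
e=3: not even, s = 16+1 = 17; t=4
e=3: not even, s = 17+1 = 18; t=7
e=-1: not even, s = 18+1 = 19; t=6
e=1: not even, s = 19+1 = 20; t=7
e=6: even, s = 20*2+6 = 46; t=8
e=2: even, s = 46*2+2 = 94; t=9
e=9: not even, s = 94+1 = 95; t=18
s-t = 95-18 = 77

77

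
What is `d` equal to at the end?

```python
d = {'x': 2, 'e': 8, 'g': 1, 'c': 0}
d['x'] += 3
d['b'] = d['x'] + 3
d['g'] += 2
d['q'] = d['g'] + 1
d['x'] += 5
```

d['x'] = 2+3 = 5 → {'x': 5, 'e': 8, 'g': 1, 'c': 0}
d['b'] = d['x']+3 = 8 → {'x': 5, 'e': 8, 'g': 1, 'c': 0, 'b': 8}
d['g'] = 1+2 = 3 → {'x': 5, 'e': 8, 'g': 3, 'c': 0, 'b': 8}
d['q'] = d['g']+1 = 4 → {'x': 5, 'e': 8, 'g': 3, 'c': 0, 'b': 8, 'q': 4}
d['x'] = 5+5 = 10 → {'x': 10, 'e': 8, 'g': 3, 'c': 0, 'b': 8, 'q': 4}

{'x': 10, 'e': 8, 'g': 3, 'c': 0, 'b': 8, 'q': 4}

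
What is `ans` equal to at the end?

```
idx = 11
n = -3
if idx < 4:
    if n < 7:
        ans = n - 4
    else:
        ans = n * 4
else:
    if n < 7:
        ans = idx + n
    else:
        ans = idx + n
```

idx=11, n=-3
idx < 4 is False; n < 7 is True
→ ans = idx + n = 8

8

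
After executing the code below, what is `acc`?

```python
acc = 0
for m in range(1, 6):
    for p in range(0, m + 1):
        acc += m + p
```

m=1,p=0: acc = 0+1 = 1
m=1,p=1: acc = 1+2 = 3
m=2,p=0: acc = 3+2 = 5
m=2,p=1: acc = 5+3 = 8
m=2,p=2: acc = 8+4 = 12
m=3,p=0: acc = 12+3 = 15
m=3,p=1: acc = 15+4 = 19
m=3,p=2: acc = 19+5 = 24
m=3,p=3: acc = 24+6 = 30
m=4,p=0: acc = 30+4 = 34
m=4,p=1: acc = 34+5 = 39
m=4,p=2: acc = 39+6 = 45
m=4,p=3: acc = 45+7 = 52
m=4,p=4: acc = 52+8 = 60
m=5,p=0: acc = 60+5 = 65
m=5,p=1: acc = 65+6 = 71
m=5,p=2: acc = 71+7 = 78
m=5,p=3: acc = 78+8 = 86
m=5,p=4: acc = 86+9 = 95
m=5,p=5: acc = 95+10 = 105

105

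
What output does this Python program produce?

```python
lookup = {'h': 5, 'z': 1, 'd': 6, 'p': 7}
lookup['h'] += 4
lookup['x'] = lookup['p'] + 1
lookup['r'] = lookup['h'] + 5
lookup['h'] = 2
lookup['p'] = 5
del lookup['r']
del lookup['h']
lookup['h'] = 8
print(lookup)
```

lookup['h'] = 5+4 = 9 → {'h': 9, 'z': 1, 'd': 6, 'p': 7}
lookup['x'] = lookup['p']+1 = 8 → {'h': 9, 'z': 1, 'd': 6, 'p': 7, 'x': 8}
lookup['r'] = lookup['h']+5 = 14 → {'h': 9, 'z': 1, 'd': 6, 'p': 7, 'x': 8, 'r': 14}
lookup['h'] = 2 → {'h': 2, 'z': 1, 'd': 6, 'p': 7, 'x': 8, 'r': 14}
lookup['p'] = 5 → {'h': 2, 'z': 1, 'd': 6, 'p': 5, 'x': 8, 'r': 14}
del 'r' → {'h': 2, 'z': 1, 'd': 6, 'p': 5, 'x': 8}
del 'h' → {'z': 1, 'd': 6, 'p': 5, 'x': 8}
lookup['h'] = 8 → {'z': 1, 'd': 6, 'p': 5, 'x': 8, 'h': 8}

{'z': 1, 'd': 6, 'p': 5, 'x': 8, 'h': 8}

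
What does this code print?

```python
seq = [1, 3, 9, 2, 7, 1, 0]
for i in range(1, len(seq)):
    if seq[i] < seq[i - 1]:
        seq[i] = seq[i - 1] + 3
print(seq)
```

i=1: 3>=1, unchanged → [1, 3, 9, 2, 7, 1, 0]
i=2: 9>=3, unchanged → [1, 3, 9, 2, 7, 1, 0]
i=3: 2<9, seq[3] = 9+3 = 12 → [1, 3, 9, 12, 7, 1, 0]
i=4: 7<12, seq[4] = 12+3 = 15 → [1, 3, 9, 12, 15, 1, 0]
i=5: 1<15, seq[5] = 15+3 = 18 → [1, 3, 9, 12, 15, 18, 0]
i=6: 0<18, seq[6] = 18+3 = 21 → [1, 3, 9, 12, 15, 18, 21]

[1, 3, 9, 12, 15, 18, 21]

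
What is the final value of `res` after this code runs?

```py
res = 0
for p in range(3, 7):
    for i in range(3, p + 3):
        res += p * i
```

p=3,i=3: res = 0+9 = 9
p=3,i=4: res = 9+12 = 21
p=3,i=5: res = 21+15 = 36
p=4,i=3: res = 36+12 = 48
p=4,i=4: res = 48+16 = 64
p=4,i=5: res = 64+20 = 84
p=4,i=6: res = 84+24 = 108
p=5,i=3: res = 108+15 = 123
p=5,i=4: res = 123+20 = 143
p=5,i=5: res = 143+25 = 168
p=5,i=6: res = 168+30 = 198
p=5,i=7: res = 198+35 = 233
p=6,i=3: res = 233+18 = 251
p=6,i=4: res = 251+24 = 275
p=6,i=5: res = 275+30 = 305
p=6,i=6: res = 305+36 = 341
p=6,i=7: res = 341+42 = 383
p=6,i=8: res = 383+48 = 431

431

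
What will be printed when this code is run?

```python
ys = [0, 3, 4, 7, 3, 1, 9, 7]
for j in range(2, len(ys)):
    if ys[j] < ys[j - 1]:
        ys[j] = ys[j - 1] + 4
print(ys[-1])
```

j=2: 4>=3, unchanged → [0, 3, 4, 7, 3, 1, 9, 7]
j=3: 7>=4, unchanged → [0, 3, 4, 7, 3, 1, 9, 7]
j=4: 3<7, ys[4] = 7+4 = 11 → [0, 3, 4, 7, 11, 1, 9, 7]
j=5: 1<11, ys[5] = 11+4 = 15 → [0, 3, 4, 7, 11, 15, 9, 7]
j=6: 9<15, ys[6] = 15+4 = 19 → [0, 3, 4, 7, 11, 15, 19, 7]
j=7: 7<19, ys[7] = 19+4 = 23 → [0, 3, 4, 7, 11, 15, 19, 23]

23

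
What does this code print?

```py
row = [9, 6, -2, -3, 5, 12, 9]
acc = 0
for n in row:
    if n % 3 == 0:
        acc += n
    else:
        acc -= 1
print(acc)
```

31

n=9: %3==0, acc = 0+9 = 9
n=6: %3==0, acc = 9+6 = 15
n=-2: not %3==0, acc = 15-1 = 14
n=-3: %3==0, acc = 14+(-3) = 11
n=5: not %3==0, acc = 11-1 = 10
n=12: %3==0, acc = 10+12 = 22
n=9: %3==0, acc = 22+9 = 31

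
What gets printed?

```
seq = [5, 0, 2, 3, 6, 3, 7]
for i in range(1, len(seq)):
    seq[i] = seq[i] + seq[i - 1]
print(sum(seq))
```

i=1: seq[1] = 0+5 = 5 → [5, 5, 2, 3, 6, 3, 7]
i=2: seq[2] = 2+5 = 7 → [5, 5, 7, 3, 6, 3, 7]
i=3: seq[3] = 3+7 = 10 → [5, 5, 7, 10, 6, 3, 7]
i=4: seq[4] = 6+10 = 16 → [5, 5, 7, 10, 16, 3, 7]
i=5: seq[5] = 3+16 = 19 → [5, 5, 7, 10, 16, 19, 7]
i=6: seq[6] = 7+19 = 26 → [5, 5, 7, 10, 16, 19, 26]
sum = 88

88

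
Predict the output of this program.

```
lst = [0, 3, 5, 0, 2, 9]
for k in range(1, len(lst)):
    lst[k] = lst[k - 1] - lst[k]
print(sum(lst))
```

-48

k=1: lst[1] = 0-3 = -3 → [0, -3, 5, 0, 2, 9]
k=2: lst[2] = (-3)-5 = -8 → [0, -3, -8, 0, 2, 9]
k=3: lst[3] = (-8)-0 = -8 → [0, -3, -8, -8, 2, 9]
k=4: lst[4] = (-8)-2 = -10 → [0, -3, -8, -8, -10, 9]
k=5: lst[5] = (-10)-9 = -19 → [0, -3, -8, -8, -10, -19]
sum = -48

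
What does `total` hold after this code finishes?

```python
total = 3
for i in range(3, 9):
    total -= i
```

-30

i=3: total = 3-3 = 0
i=4: total = 0-4 = -4
i=5: total = (-4)-5 = -9
i=6: total = (-9)-6 = -15
i=7: total = (-15)-7 = -22
i=8: total = (-22)-8 = -30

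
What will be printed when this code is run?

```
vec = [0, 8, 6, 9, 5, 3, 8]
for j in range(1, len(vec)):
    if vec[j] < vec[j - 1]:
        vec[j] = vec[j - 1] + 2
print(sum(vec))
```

j=1: 8>=0, unchanged → [0, 8, 6, 9, 5, 3, 8]
j=2: 6<8, vec[2] = 8+2 = 10 → [0, 8, 10, 9, 5, 3, 8]
j=3: 9<10, vec[3] = 10+2 = 12 → [0, 8, 10, 12, 5, 3, 8]
j=4: 5<12, vec[4] = 12+2 = 14 → [0, 8, 10, 12, 14, 3, 8]
j=5: 3<14, vec[5] = 14+2 = 16 → [0, 8, 10, 12, 14, 16, 8]
j=6: 8<16, vec[6] = 16+2 = 18 → [0, 8, 10, 12, 14, 16, 18]
sum = 78

78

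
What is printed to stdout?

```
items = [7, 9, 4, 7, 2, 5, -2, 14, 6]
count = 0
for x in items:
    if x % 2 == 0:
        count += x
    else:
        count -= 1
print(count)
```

20

x=7: not even, count = 0-1 = -1
x=9: not even, count = (-1)-1 = -2
x=4: even, count = (-2)+4 = 2
x=7: not even, count = 2-1 = 1
x=2: even, count = 1+2 = 3
x=5: not even, count = 3-1 = 2
x=-2: even, count = 2+(-2) = 0
x=14: even, count = 0+14 = 14
x=6: even, count = 14+6 = 20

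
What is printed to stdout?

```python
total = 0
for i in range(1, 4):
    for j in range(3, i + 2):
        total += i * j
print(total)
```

27

i=2,j=3: total = 0+6 = 6
i=3,j=3: total = 6+9 = 15
i=3,j=4: total = 15+12 = 27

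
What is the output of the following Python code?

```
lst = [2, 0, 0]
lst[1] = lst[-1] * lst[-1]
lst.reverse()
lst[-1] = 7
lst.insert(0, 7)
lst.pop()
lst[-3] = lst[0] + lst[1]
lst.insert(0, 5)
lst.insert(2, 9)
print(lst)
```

[5, 7, 9, 0, 0]

lst[1] = lst[-1]*lst[-1] = 0*0 = 0 → [2, 0, 0]
reverse → [0, 0, 2]
lst[-1] = 7 → [0, 0, 7]
insert 7 at 0 → [7, 0, 0, 7]
pop() removes 7 → [7, 0, 0]
lst[-3] = lst[0]+lst[1] = 7+0 = 7 → [7, 0, 0]
insert 5 at 0 → [5, 7, 0, 0]
insert 9 at 2 → [5, 7, 9, 0, 0]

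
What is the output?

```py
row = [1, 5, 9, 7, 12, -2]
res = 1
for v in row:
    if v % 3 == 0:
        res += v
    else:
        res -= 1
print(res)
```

v=1: not %3==0, res = 1-1 = 0
v=5: not %3==0, res = 0-1 = -1
v=9: %3==0, res = (-1)+9 = 8
v=7: not %3==0, res = 8-1 = 7
v=12: %3==0, res = 7+12 = 19
v=-2: not %3==0, res = 19-1 = 18

18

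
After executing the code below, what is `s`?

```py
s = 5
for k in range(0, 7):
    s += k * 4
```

k=0: s = 5+0*4 = 5
k=1: s = 5+1*4 = 9
k=2: s = 9+2*4 = 17
k=3: s = 17+3*4 = 29
k=4: s = 29+4*4 = 45
k=5: s = 45+5*4 = 65
k=6: s = 65+6*4 = 89

89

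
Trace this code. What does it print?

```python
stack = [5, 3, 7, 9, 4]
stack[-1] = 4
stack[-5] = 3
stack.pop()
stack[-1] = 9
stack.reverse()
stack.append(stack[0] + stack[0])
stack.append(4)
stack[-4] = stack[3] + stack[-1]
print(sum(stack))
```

48

stack[-1] = 4 → [5, 3, 7, 9, 4]
stack[-5] = 3 → [3, 3, 7, 9, 4]
pop() removes 4 → [3, 3, 7, 9]
stack[-1] = 9 → [3, 3, 7, 9]
reverse → [9, 7, 3, 3]
append stack[0]+stack[0] = 9+9 = 18 → [9, 7, 3, 3, 18]
append 4 → [9, 7, 3, 3, 18, 4]
stack[-4] = stack[3]+stack[-1] = 3+4 = 7 → [9, 7, 7, 3, 18, 4]
sum = 48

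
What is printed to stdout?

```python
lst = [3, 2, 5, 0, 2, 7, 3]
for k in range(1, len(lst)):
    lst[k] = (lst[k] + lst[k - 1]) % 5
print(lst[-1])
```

k=1: lst[1] = (2+3)%5 = 0 → [3, 0, 5, 0, 2, 7, 3]
k=2: lst[2] = (5+0)%5 = 0 → [3, 0, 0, 0, 2, 7, 3]
k=3: lst[3] = (0+0)%5 = 0 → [3, 0, 0, 0, 2, 7, 3]
k=4: lst[4] = (2+0)%5 = 2 → [3, 0, 0, 0, 2, 7, 3]
k=5: lst[5] = (7+2)%5 = 4 → [3, 0, 0, 0, 2, 4, 3]
k=6: lst[6] = (3+4)%5 = 2 → [3, 0, 0, 0, 2, 4, 2]

2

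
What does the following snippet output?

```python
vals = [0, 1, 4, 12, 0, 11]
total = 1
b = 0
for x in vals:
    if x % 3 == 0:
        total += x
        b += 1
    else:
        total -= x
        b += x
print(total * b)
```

-57

x=0: %3==0, total = 1+0 = 1; b=1
x=1: not %3==0, total = 1-1 = 0; b=2
x=4: not %3==0, total = 0-4 = -4; b=6
x=12: %3==0, total = (-4)+12 = 8; b=7
x=0: %3==0, total = 8+0 = 8; b=8
x=11: not %3==0, total = 8-11 = -3; b=19
total*b = (-3)*19 = -57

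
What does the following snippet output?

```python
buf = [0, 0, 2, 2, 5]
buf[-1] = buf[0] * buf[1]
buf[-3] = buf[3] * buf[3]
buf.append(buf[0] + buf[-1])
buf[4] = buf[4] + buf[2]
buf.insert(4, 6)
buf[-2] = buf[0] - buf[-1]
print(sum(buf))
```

12

buf[-1] = buf[0]*buf[1] = 0*0 = 0 → [0, 0, 2, 2, 0]
buf[-3] = buf[3]*buf[3] = 2*2 = 4 → [0, 0, 4, 2, 0]
append buf[0]+buf[-1] = 0+0 = 0 → [0, 0, 4, 2, 0, 0]
buf[4] = buf[4]+buf[2] = 0+4 = 4 → [0, 0, 4, 2, 4, 0]
insert 6 at 4 → [0, 0, 4, 2, 6, 4, 0]
buf[-2] = buf[0]-buf[-1] = 0-0 = 0 → [0, 0, 4, 2, 6, 0, 0]
sum = 12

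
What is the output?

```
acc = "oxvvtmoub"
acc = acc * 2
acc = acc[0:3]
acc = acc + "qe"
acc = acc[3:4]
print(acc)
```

q

repeat ×2 → 'oxvvtmouboxvvtmoub'
slice [0:3] → 'oxv'
+ 'qe' → 'oxvqe'
slice [3:4] → 'q'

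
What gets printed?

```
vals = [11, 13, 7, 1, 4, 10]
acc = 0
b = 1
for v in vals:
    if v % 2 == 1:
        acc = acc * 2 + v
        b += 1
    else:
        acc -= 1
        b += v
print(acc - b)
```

v=11: odd, acc = 0*2+11 = 11; b=2
v=13: odd, acc = 11*2+13 = 35; b=3
v=7: odd, acc = 35*2+7 = 77; b=4
v=1: odd, acc = 77*2+1 = 155; b=5
v=4: not odd, acc = 155-1 = 154; b=9
v=10: not odd, acc = 154-1 = 153; b=19
acc-b = 153-19 = 134

134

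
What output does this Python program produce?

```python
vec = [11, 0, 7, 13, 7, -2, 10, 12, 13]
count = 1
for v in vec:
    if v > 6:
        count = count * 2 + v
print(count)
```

1397

v=11: >6, count = 1*2+11 = 13
v=0: not >6
v=7: >6, count = 13*2+7 = 33
v=13: >6, count = 33*2+13 = 79
v=7: >6, count = 79*2+7 = 165
v=-2: not >6
v=10: >6, count = 165*2+10 = 340
v=12: >6, count = 340*2+12 = 692
v=13: >6, count = 692*2+13 = 1397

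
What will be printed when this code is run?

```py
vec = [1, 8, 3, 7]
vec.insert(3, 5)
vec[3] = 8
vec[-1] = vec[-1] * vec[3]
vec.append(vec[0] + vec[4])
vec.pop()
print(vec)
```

[1, 8, 3, 8, 56]

insert 5 at 3 → [1, 8, 3, 5, 7]
vec[3] = 8 → [1, 8, 3, 8, 7]
vec[-1] = vec[-1]*vec[3] = 7*8 = 56 → [1, 8, 3, 8, 56]
append vec[0]+vec[4] = 1+56 = 57 → [1, 8, 3, 8, 56, 57]
pop() removes 57 → [1, 8, 3, 8, 56]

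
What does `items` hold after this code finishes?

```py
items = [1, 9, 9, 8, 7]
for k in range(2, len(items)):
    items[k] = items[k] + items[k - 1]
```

[1, 9, 18, 26, 33]

k=2: items[2] = 9+9 = 18 → [1, 9, 18, 8, 7]
k=3: items[3] = 8+18 = 26 → [1, 9, 18, 26, 7]
k=4: items[4] = 7+26 = 33 → [1, 9, 18, 26, 33]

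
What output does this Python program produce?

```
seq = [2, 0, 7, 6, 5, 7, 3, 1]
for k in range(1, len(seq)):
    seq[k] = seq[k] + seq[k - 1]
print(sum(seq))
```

136

k=1: seq[1] = 0+2 = 2 → [2, 2, 7, 6, 5, 7, 3, 1]
k=2: seq[2] = 7+2 = 9 → [2, 2, 9, 6, 5, 7, 3, 1]
k=3: seq[3] = 6+9 = 15 → [2, 2, 9, 15, 5, 7, 3, 1]
k=4: seq[4] = 5+15 = 20 → [2, 2, 9, 15, 20, 7, 3, 1]
k=5: seq[5] = 7+20 = 27 → [2, 2, 9, 15, 20, 27, 3, 1]
k=6: seq[6] = 3+27 = 30 → [2, 2, 9, 15, 20, 27, 30, 1]
k=7: seq[7] = 1+30 = 31 → [2, 2, 9, 15, 20, 27, 30, 31]
sum = 136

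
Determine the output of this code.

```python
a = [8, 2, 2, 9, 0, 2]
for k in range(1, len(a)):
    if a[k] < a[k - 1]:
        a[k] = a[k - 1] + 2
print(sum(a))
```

78

k=1: 2<8, a[1] = 8+2 = 10 → [8, 10, 2, 9, 0, 2]
k=2: 2<10, a[2] = 10+2 = 12 → [8, 10, 12, 9, 0, 2]
k=3: 9<12, a[3] = 12+2 = 14 → [8, 10, 12, 14, 0, 2]
k=4: 0<14, a[4] = 14+2 = 16 → [8, 10, 12, 14, 16, 2]
k=5: 2<16, a[5] = 16+2 = 18 → [8, 10, 12, 14, 16, 18]
sum = 78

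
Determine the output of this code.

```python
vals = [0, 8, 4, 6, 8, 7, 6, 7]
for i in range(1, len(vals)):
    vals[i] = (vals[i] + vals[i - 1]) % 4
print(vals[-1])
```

2

i=1: vals[1] = (8+0)%4 = 0 → [0, 0, 4, 6, 8, 7, 6, 7]
i=2: vals[2] = (4+0)%4 = 0 → [0, 0, 0, 6, 8, 7, 6, 7]
i=3: vals[3] = (6+0)%4 = 2 → [0, 0, 0, 2, 8, 7, 6, 7]
i=4: vals[4] = (8+2)%4 = 2 → [0, 0, 0, 2, 2, 7, 6, 7]
i=5: vals[5] = (7+2)%4 = 1 → [0, 0, 0, 2, 2, 1, 6, 7]
i=6: vals[6] = (6+1)%4 = 3 → [0, 0, 0, 2, 2, 1, 3, 7]
i=7: vals[7] = (7+3)%4 = 2 → [0, 0, 0, 2, 2, 1, 3, 2]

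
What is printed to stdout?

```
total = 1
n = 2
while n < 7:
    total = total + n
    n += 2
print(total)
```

n=2: total = 1+2 = 3
n=4: total = 3+4 = 7
n=6: total = 7+6 = 13

13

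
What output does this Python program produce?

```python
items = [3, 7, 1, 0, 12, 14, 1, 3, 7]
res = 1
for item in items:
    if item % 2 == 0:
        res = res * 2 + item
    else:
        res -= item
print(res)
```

item=3: not even, res = 1-3 = -2
item=7: not even, res = (-2)-7 = -9
item=1: not even, res = (-9)-1 = -10
item=0: even, res = (-10)*2+0 = -20
item=12: even, res = (-20)*2+12 = -28
item=14: even, res = (-28)*2+14 = -42
item=1: not even, res = (-42)-1 = -43
item=3: not even, res = (-43)-3 = -46
item=7: not even, res = (-46)-7 = -53

-53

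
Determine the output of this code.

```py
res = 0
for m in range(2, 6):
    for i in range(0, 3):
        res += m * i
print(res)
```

m=2,i=0: res = 0+0 = 0
m=2,i=1: res = 0+2 = 2
m=2,i=2: res = 2+4 = 6
m=3,i=0: res = 6+0 = 6
m=3,i=1: res = 6+3 = 9
m=3,i=2: res = 9+6 = 15
m=4,i=0: res = 15+0 = 15
m=4,i=1: res = 15+4 = 19
m=4,i=2: res = 19+8 = 27
m=5,i=0: res = 27+0 = 27
m=5,i=1: res = 27+5 = 32
m=5,i=2: res = 32+10 = 42

42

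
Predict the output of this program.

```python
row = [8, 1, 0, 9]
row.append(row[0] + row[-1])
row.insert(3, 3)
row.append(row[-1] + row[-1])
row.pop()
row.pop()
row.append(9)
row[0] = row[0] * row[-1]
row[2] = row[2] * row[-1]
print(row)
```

[72, 1, 0, 3, 9, 9]

append row[0]+row[-1] = 8+9 = 17 → [8, 1, 0, 9, 17]
insert 3 at 3 → [8, 1, 0, 3, 9, 17]
append row[-1]+row[-1] = 17+17 = 34 → [8, 1, 0, 3, 9, 17, 34]
pop() removes 34 → [8, 1, 0, 3, 9, 17]
pop() removes 17 → [8, 1, 0, 3, 9]
append 9 → [8, 1, 0, 3, 9, 9]
row[0] = row[0]*row[-1] = 8*9 = 72 → [72, 1, 0, 3, 9, 9]
row[2] = row[2]*row[-1] = 0*9 = 0 → [72, 1, 0, 3, 9, 9]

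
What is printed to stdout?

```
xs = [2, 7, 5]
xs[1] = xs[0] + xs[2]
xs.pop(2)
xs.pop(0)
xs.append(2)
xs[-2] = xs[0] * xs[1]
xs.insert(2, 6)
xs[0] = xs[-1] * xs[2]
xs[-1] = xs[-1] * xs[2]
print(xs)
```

[36, 2, 36]

xs[1] = xs[0]+xs[2] = 2+5 = 7 → [2, 7, 5]
pop(2) removes 5 → [2, 7]
pop(0) removes 2 → [7]
append 2 → [7, 2]
xs[-2] = xs[0]*xs[1] = 7*2 = 14 → [14, 2]
insert 6 at 2 → [14, 2, 6]
xs[0] = xs[-1]*xs[2] = 6*6 = 36 → [36, 2, 6]
xs[-1] = xs[-1]*xs[2] = 6*6 = 36 → [36, 2, 36]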